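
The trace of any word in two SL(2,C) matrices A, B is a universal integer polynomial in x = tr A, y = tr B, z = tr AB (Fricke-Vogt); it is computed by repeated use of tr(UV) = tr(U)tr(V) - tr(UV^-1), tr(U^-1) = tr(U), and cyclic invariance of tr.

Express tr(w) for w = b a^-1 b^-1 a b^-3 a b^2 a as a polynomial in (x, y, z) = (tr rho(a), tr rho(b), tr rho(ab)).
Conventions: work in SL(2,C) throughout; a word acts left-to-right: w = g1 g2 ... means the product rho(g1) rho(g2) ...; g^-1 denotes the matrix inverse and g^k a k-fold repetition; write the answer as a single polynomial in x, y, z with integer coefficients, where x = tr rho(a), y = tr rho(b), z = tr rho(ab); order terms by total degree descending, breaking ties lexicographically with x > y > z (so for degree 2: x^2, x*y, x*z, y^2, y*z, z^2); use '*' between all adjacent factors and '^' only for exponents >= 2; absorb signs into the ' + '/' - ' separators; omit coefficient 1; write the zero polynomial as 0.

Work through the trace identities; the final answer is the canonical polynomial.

-x^2*y^5*z^2 + 2*x^3*y^4*z + x*y^6*z + 2*x*y^4*z^3 - x^4*y^3 - x^2*y^5 - x^2*y^3*z^2 - y^5*z^2 - y^3*z^4 - 3*x^3*y^2*z - 5*x*y^4*z - 2*x*y^2*z^3 + 2*x^4*y + 6*x^2*y^3 + 4*x^2*y*z^2 + 5*y^3*z^2 + y*z^4 - x^3*z + 4*x*y^2*z - x*z^3 - 8*x^2*y - y^3 - 5*y*z^2 + 3*x*z + 3*y

trace(a^2 b) = trace(a)*trace(b a) - trace(b)   [square of a] = x*z - y
trace(a^2) = trace(a)*trace(a) - trace(1)   [square of a] = x^2 - 2
trace(a b^2 a) = trace(b)*trace(a^2 b) - trace(a^2)   [square of b] = x*y*z - x^2 - y^2 + 2
trace(a b a b) = trace(b a)*trace(b a) - trace(1)   [split at a repeated b] = z^2 - 2
trace(a b^2 a b) = trace(b)*trace(a b a b) - trace(a b a)   [square of b] = y*z^2 - x*z - y
trace(b^-1 a b^2 a) = trace(a b^2 a)*trace(b) - trace(a b^2 a b)   [inverse elimination on b] = x*y^2*z - x^2*y - y^3 - y*z^2 + x*z + 3*y
trace(b a b) = trace(b)*trace(a b) - trace(a)   [square of b] = y*z - x
trace(a b a^2 b) = trace(a)*trace(b a b a) - trace(b a b)   [square of a] = x*z^2 - y*z - x
trace(a b a^2) = trace(a)*trace(b a^2) - trace(b a)   [square of a] = x^2*z - x*y - z
trace(a^2 b^2 a b) = trace(b)*trace(a b a^2 b) - trace(a b a^2)   [square of b] = x*y*z^2 - x^2*z - y^2*z + z
trace(a^2 b^2 a) = trace(a)*trace(b^2 a^2) - trace(b^2 a)   [square of a] = x^2*y*z - x^3 - x*y^2 - y*z + 3*x
trace(a b^2 a b^2 a) = trace(b)*trace(a^2 b^2 a b) - trace(a^2 b^2 a)   [square of b] = x*y^2*z^2 - 2*x^2*y*z - y^3*z + x^3 + x*y^2 + 2*y*z - 3*x
trace(a b a b a b) = trace(b a b a)*trace(b a) - trace(a b)   [split at a repeated b] = z^3 - 3*z
trace(a b a b^2 a b) = trace(b)*trace(a b a b a b) - trace(a b a b a)   [square of b] = y*z^3 - x*z^2 - 2*y*z + x
trace(b a b^2) = trace(b)*trace(b a b) - trace(b a)   [square of b] = y^2*z - x*y - z
trace(a b a b^2 a) = trace(a)*trace(b a b^2 a) - trace(b a b^2)   [square of a] = x*y*z^2 - x^2*z - y^2*z + z
trace(a b^2 a b^2 a b) = trace(b)*trace(a b a b^2 a b) - trace(a b a b^2 a)   [square of b] = y^2*z^3 - 2*x*y*z^2 + x^2*z - y^2*z + x*y - z
trace(b^-1 a b^2 a b^2 a) = trace(a b^2 a b^2 a)*trace(b) - trace(a b^2 a b^2 a b)   [inverse elimination on b] = x*y^3*z^2 - 2*x^2*y^2*z - y^4*z - y^2*z^3 + x^3*y + x*y^3 + 2*x*y*z^2 - x^2*z + 3*y^2*z - 4*x*y + z
trace(b a b^-2 a b^2 a b) = trace(b^-1 a b^2 a b^2 a)*trace(b) - trace(b^-1 a b^2 a b^2 a b)   [inverse elimination on b] = x*y^4*z^2 - 2*x^2*y^3*z - y^5*z - y^3*z^3 + x^3*y^2 + x*y^4 + x*y^2*z^2 + x^2*y*z + 4*y^3*z - x^3 - 5*x*y^2 - y*z + 3*x
trace(a b a b a^2 b) = trace(a)*trace(b a b a b a) - trace(b a b a b)   [square of a] = x*z^3 - y*z^2 - 2*x*z + y
trace(a b a b a^2) = trace(a)*trace(a b a b a) - trace(a b a b)   [square of a] = x^2*z^2 - x*y*z - x^2 - z^2 + 2
trace(a b^2 a b a b a) = trace(b)*trace(a b a b a^2 b) - trace(a b a b a^2)   [square of b] = x*y*z^3 - x^2*z^2 - y^2*z^2 - x*y*z + x^2 + y^2 + z^2 - 2
trace(a b a b a b a b) = trace(b a b a)*trace(b a b a) - trace(1)   [split at a repeated b] = z^4 - 4*z^2 + 2
trace(a b^2 a b a b a b) = trace(b)*trace(a b a b a b a b) - trace(a b a b a b a)   [square of b] = y*z^4 - x*z^3 - 3*y*z^2 + 2*x*z + y
trace(b^-1 a b^2 a b a b a) = trace(a b^2 a b a b a)*trace(b) - trace(a b^2 a b a b a b)   [inverse elimination on b] = x*y^2*z^3 - x^2*y*z^2 - y^3*z^2 - y*z^4 - x*y^2*z + x*z^3 + x^2*y + y^3 + 4*y*z^2 - 2*x*z - 3*y
trace(b a b^-2 a b^2 a b a) = trace(b^-1 a b^2 a b a b a)*trace(b) - trace(b^-1 a b^2 a b a b a b)   [inverse elimination on b] = x*y^3*z^3 - x^2*y^2*z^2 - y^4*z^2 - y^2*z^4 - x*y^3*z + x^2*y^2 + x^2*z^2 + y^4 + 5*y^2*z^2 - x*y*z - x^2 - 4*y^2 - z^2 + 2
trace(a b^-2 a b^2 a b a^-1 b) = trace(b a b^-2 a b^2 a b)*trace(a) - trace(b a b^-2 a b^2 a b a)   [inverse elimination on a] = x^2*y^4*z^2 - 2*x^3*y^3*z - x*y^5*z - 2*x*y^3*z^3 + x^4*y^2 + x^2*y^4 + 2*x^2*y^2*z^2 + y^4*z^2 + y^2*z^4 + x^3*y*z + 5*x*y^3*z - x^4 - 6*x^2*y^2 - x^2*z^2 - y^4 - 5*y^2*z^2 + 4*x^2 + 4*y^2 + z^2 - 2
trace(b^-2 a b^2 a b a^-1 b^-1 a) = trace(a b^-2 a b^2 a b a^-1)*trace(b) - trace(a b^-2 a b^2 a b a^-1 b)   [inverse elimination on b] = -x^2*y^4*z^2 + 2*x^3*y^3*z + x*y^5*z + 2*x*y^3*z^3 - x^4*y^2 - x^2*y^4 - 2*x^2*y^2*z^2 - y^4*z^2 - y^2*z^4 - x^3*y*z - 4*x*y^3*z + x^4 + 5*x^2*y^2 + x^2*z^2 + 4*y^2*z^2 + x*y*z - 4*x^2 - y^2 - z^2 + 2
trace(a b^-1 a b^2 a b a^-1 b) = trace(b a b^-1 a b^2 a b)*trace(a) - trace(b a b^-1 a b^2 a b a)   [inverse elimination on a] = x^2*y^3*z^2 - 2*x^3*y^2*z - x*y^4*z - 2*x*y^2*z^3 + x^4*y + x^2*y^3 + 3*x^2*y*z^2 + y^3*z^2 + y*z^4 - x^3*z + 4*x*y^2*z - x*z^3 - 5*x^2*y - y^3 - 4*y*z^2 + 3*x*z + 3*y
trace(b^-1 a b^2 a b a^-1 b^-1 a) = trace(a b^-1 a b^2 a b a^-1)*trace(b) - trace(a b^-1 a b^2 a b a^-1 b)   [inverse elimination on b] = -x^2*y^3*z^2 + 2*x^3*y^2*z + x*y^4*z + 2*x*y^2*z^3 - x^4*y - x^2*y^3 - 3*x^2*y*z^2 - y^3*z^2 - y*z^4 + x^3*z - 3*x*y^2*z + x*z^3 + 4*x^2*y + 4*y*z^2 - 3*x*z - y
trace(b a^-1 b^-1 a b^-3 a b^2 a) = trace(b^-2 a b^2 a b a^-1 b^-1 a)*trace(b) - trace(b^-2 a b^2 a b a^-1 b^-1 a b)   [inverse elimination on b] = -x^2*y^5*z^2 + 2*x^3*y^4*z + x*y^6*z + 2*x*y^4*z^3 - x^4*y^3 - x^2*y^5 - x^2*y^3*z^2 - y^5*z^2 - y^3*z^4 - 3*x^3*y^2*z - 5*x*y^4*z - 2*x*y^2*z^3 + 2*x^4*y + 6*x^2*y^3 + 4*x^2*y*z^2 + 5*y^3*z^2 + y*z^4 - x^3*z + 4*x*y^2*z - x*z^3 - 8*x^2*y - y^3 - 5*y*z^2 + 3*x*z + 3*y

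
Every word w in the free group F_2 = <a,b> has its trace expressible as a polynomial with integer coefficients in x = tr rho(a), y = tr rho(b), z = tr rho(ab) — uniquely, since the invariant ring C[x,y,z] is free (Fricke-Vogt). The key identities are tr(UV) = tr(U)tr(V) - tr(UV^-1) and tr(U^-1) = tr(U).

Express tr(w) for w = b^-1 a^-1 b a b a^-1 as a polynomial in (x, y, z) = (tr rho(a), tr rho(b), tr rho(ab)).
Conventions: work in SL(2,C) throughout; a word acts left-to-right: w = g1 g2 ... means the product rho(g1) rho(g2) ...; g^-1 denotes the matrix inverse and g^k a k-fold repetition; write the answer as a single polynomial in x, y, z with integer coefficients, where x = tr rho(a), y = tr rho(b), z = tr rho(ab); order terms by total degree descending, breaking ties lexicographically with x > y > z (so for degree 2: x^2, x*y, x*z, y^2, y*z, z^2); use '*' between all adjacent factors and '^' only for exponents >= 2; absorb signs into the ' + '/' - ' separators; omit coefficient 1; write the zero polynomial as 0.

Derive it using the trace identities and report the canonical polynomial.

x*y*z^2 - x^2*z - y^2*z - z^3 + x*y + 3*z

use: tr(b a b) = tr(b) * tr(a b) - tr(a)  (reduce the b square) = y*z - x
tr(b a b a) = tr(b a) * tr(b a) - tr(1)  (split on b) = z^2 - 2
tr(a^-1 b a b) = tr(b a b) * tr(a) - tr(b a b a)  (eliminate a^-1) = x*y*z - x^2 - z^2 + 2
use: tr(a^-1 b a b a^-1) = tr(a^-1 b a b) * tr(a) - tr(a^-1 b a b a)  (eliminate a^-1) = x^2*y*z - x^3 - x*z^2 - y*z + 3*x
tr(b^2 a b) = tr(b) * tr(b a b) - tr(b a)  (reduce the b square) = y^2*z - x*y - z
apply: tr(a b a) = tr(a) * tr(b a) - tr(b)  (reduce the a square) = x*z - y
use: tr(b^2 a b a) = tr(b) * tr(a b a b) - tr(a b a)  (reduce the b square) = y*z^2 - x*z - y
use: tr(b a b a^-1 b) = tr(b^2 a b) * tr(a) - tr(b^2 a b a)  (eliminate a^-1) = x*y^2*z - x^2*y - y*z^2 + y
tr(b a b a b a) = tr(a b a b) * tr(a b) - tr(b a)  (split on a) = z^3 - 3*z
apply: tr(b a b a^-1 b a) = tr(b a b a b) * tr(a) - tr(b a b a b a)  (eliminate a^-1) = x*y*z^2 - x^2*z - z^3 - x*y + 3*z
use: tr(a^-1 b a b a^-1 b) = tr(b a b a^-1 b) * tr(a) - tr(b a b a^-1 b a)  (eliminate a^-1) = x^2*y^2*z - x^3*y - 2*x*y*z^2 + x^2*z + z^3 + 2*x*y - 3*z
tr(b^-1 a^-1 b a b a^-1) = tr(a^-1 b a b a^-1) * tr(b) - tr(a^-1 b a b a^-1 b)  (eliminate b^-1) = x*y*z^2 - x^2*z - y^2*z - z^3 + x*y + 3*z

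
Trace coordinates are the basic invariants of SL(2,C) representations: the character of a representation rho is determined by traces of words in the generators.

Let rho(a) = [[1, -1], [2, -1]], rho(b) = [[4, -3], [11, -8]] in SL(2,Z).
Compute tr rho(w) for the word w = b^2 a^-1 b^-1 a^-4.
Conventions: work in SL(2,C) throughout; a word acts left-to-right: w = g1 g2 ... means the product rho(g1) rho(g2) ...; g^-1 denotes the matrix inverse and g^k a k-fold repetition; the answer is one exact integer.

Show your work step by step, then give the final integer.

5

rho(b) = [[4, -3], [11, -8]]
... * rho(b) = [[4, -3], [11, -8]]  ->  [[-17, 12], [-44, 31]]
... * rho(a^-1) = [[-1, 1], [-2, 1]]  ->  [[-7, -5], [-18, -13]]
... * rho(b^-1) = [[-8, 3], [-11, 4]]  ->  [[111, -41], [287, -106]]
... * rho(a^-1) = [[-1, 1], [-2, 1]]  ->  [[-29, 70], [-75, 181]]
... * rho(a^-1) = [[-1, 1], [-2, 1]]  ->  [[-111, 41], [-287, 106]]
... * rho(a^-1) = [[-1, 1], [-2, 1]]  ->  [[29, -70], [75, -181]]
... * rho(a^-1) = [[-1, 1], [-2, 1]]  ->  [[111, -41], [287, -106]]
tr = 111 + -106 = 5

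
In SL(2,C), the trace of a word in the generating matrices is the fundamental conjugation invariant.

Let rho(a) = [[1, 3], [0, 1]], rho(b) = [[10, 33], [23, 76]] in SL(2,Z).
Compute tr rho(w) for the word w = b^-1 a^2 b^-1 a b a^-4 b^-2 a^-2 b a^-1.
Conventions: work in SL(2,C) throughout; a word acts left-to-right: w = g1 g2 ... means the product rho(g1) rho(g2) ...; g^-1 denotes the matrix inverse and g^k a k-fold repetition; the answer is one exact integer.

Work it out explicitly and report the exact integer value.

810793874834

rho(b^-1) = [[76, -33], [-23, 10]]
... * rho(a) = [[1, 3], [0, 1]]  ->  [[76, 195], [-23, -59]]
... * rho(a) = [[1, 3], [0, 1]]  ->  [[76, 423], [-23, -128]]
... * rho(b^-1) = [[76, -33], [-23, 10]]  ->  [[-3953, 1722], [1196, -521]]
... * rho(a) = [[1, 3], [0, 1]]  ->  [[-3953, -10137], [1196, 3067]]
... * rho(b) = [[10, 33], [23, 76]]  ->  [[-272681, -900861], [82501, 272560]]
... * rho(a^-1) = [[1, -3], [0, 1]]  ->  [[-272681, -82818], [82501, 25057]]
... * rho(a^-1) = [[1, -3], [0, 1]]  ->  [[-272681, 735225], [82501, -222446]]
... * rho(a^-1) = [[1, -3], [0, 1]]  ->  [[-272681, 1553268], [82501, -469949]]
... * rho(a^-1) = [[1, -3], [0, 1]]  ->  [[-272681, 2371311], [82501, -717452]]
... * rho(b^-1) = [[76, -33], [-23, 10]]  ->  [[-75263909, 32711583], [22771472, -9897053]]
... * rho(b^-1) = [[76, -33], [-23, 10]]  ->  [[-6472423493, 2810824827], [1958264091, -850429106]]
... * rho(a^-1) = [[1, -3], [0, 1]]  ->  [[-6472423493, 22228095306], [1958264091, -6725221379]]
... * rho(a^-1) = [[1, -3], [0, 1]]  ->  [[-6472423493, 41645365785], [1958264091, -12600013652]]
... * rho(b) = [[10, 33], [23, 76]]  ->  [[893119178125, 2951457824391], [-270217673086, -892978322549]]
... * rho(a^-1) = [[1, -3], [0, 1]]  ->  [[893119178125, 272100290016], [-270217673086, -82325303291]]
tr = 893119178125 + -82325303291 = 810793874834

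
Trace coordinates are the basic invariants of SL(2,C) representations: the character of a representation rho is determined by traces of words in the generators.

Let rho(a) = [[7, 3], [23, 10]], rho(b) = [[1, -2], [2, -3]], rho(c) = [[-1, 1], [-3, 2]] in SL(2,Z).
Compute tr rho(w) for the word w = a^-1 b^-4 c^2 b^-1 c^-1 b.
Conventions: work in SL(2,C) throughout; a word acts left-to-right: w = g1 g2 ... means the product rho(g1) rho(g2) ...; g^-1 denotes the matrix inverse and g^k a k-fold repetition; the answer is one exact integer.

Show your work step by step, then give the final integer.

422

rho(a^-1) = [[10, -3], [-23, 7]]
... * rho(b^-1) = [[-3, 2], [-2, 1]]  ->  [[-24, 17], [55, -39]]
... * rho(b^-1) = [[-3, 2], [-2, 1]]  ->  [[38, -31], [-87, 71]]
... * rho(b^-1) = [[-3, 2], [-2, 1]]  ->  [[-52, 45], [119, -103]]
... * rho(b^-1) = [[-3, 2], [-2, 1]]  ->  [[66, -59], [-151, 135]]
... * rho(c) = [[-1, 1], [-3, 2]]  ->  [[111, -52], [-254, 119]]
... * rho(c) = [[-1, 1], [-3, 2]]  ->  [[45, 7], [-103, -16]]
... * rho(b^-1) = [[-3, 2], [-2, 1]]  ->  [[-149, 97], [341, -222]]
... * rho(c^-1) = [[2, -1], [3, -1]]  ->  [[-7, 52], [16, -119]]
... * rho(b) = [[1, -2], [2, -3]]  ->  [[97, -142], [-222, 325]]
tr = 97 + 325 = 422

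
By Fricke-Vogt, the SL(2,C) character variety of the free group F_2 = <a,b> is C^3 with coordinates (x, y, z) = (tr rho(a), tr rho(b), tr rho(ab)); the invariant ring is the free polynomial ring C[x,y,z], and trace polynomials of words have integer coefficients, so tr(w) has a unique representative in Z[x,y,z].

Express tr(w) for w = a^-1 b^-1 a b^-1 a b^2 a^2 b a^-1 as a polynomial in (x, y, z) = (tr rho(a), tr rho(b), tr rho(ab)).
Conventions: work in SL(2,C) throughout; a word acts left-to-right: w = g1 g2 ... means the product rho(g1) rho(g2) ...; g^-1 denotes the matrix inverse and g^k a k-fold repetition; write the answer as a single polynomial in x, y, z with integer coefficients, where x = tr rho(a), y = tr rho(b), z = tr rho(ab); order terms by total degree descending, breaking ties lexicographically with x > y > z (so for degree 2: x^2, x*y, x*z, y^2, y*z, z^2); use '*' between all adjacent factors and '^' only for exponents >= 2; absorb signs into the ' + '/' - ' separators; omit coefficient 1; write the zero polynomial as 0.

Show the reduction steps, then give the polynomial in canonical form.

-x^4*y^3*z^2 + 2*x^5*y^2*z + 2*x^3*y^4*z + 2*x^3*y^2*z^3 - x^6*y - 2*x^4*y^3 - 3*x^4*y*z^2 - x^2*y^5 - 3*x^2*y^3*z^2 - x^2*y*z^4 + x^5*z - 4*x^3*y^2*z + x^3*z^3 + x*y^4*z + x*y^2*z^3 + 6*x^4*y + 6*x^2*y^3 + 7*x^2*y*z^2 - 5*x^3*z - 4*x*y^2*z - x*z^3 - 9*x^2*y - y^3 - y*z^2 + 5*x*z + 3*y

tr(a^2 b) = tr(a)*tr(b a) - tr(b) = x*z - y
tr(a^2) = tr(a)*tr(a) - tr(1) = x^2 - 2
tr(b^2 a^2) = tr(b)*tr(a^2 b) - tr(a^2) = x*y*z - x^2 - y^2 + 2
tr(b^2 a) = tr(b)*tr(a b) - tr(a) = y*z - x
tr(a^2 b^2 a) = tr(a)*tr(b^2 a^2) - tr(b^2 a) = x^2*y*z - x^3 - x*y^2 - y*z + 3*x
tr(a^2 b^2 a^2) = tr(a)*tr(a^2 b^2 a) - tr(a^2 b^2) = x^3*y*z - x^4 - x^2*y^2 - 2*x*y*z + 4*x^2 + y^2 - 2
tr(a b a b) = tr(a b)*tr(a b) - tr(1) = z^2 - 2
tr(b^2 a b a) = tr(b)*tr(a b a b) - tr(a b a) = y*z^2 - x*z - y
tr(b^2 a b) = tr(b)*tr(a b^2) - tr(a b) = y^2*z - x*y - z
tr(b a^2 b^2 a) = tr(a)*tr(b^2 a b a) - tr(b^2 a b) = x*y*z^2 - x^2*z - y^2*z + z
tr(b^2) = tr(b)*tr(b) - tr(1) = y^2 - 2
tr(b^3) = tr(b)*tr(b^2) - tr(b) = y^3 - 3*y
tr(b a^2 b^2) = tr(a)*tr(b^3 a) - tr(b^3) = x*y^2*z - x^2*y - y^3 - x*z + 3*y
tr(a b^2 a^2 b a) = tr(a)*tr(b a^2 b^2 a) - tr(b a^2 b^2) = x^2*y*z^2 - x^3*z - 2*x*y^2*z + x^2*y + y^3 + 2*x*z - 3*y
tr(a b^2 a^2 b) = tr(a)*tr(b a b^2 a) - tr(b a b^2) = x*y*z^2 - x^2*z - y^2*z + z
tr(a^2 b^2 a^2 b a) = tr(a)*tr(a b^2 a^2 b a) - tr(a b^2 a^2 b) = x^3*y*z^2 - x^4*z - 2*x^2*y^2*z + x^3*y + x*y^3 - x*y*z^2 + 3*x^2*z + y^2*z - 3*x*y - z
tr(b a b a b a) = tr(a b a b)*tr(a b) - tr(b a) = z^3 - 3*z
tr(a^2 b a b a b) = tr(a)*tr(b a b a b a) - tr(b a b a b) = x*z^3 - y*z^2 - 2*x*z + y
tr(a b a b a) = tr(a)*tr(b a b a) - tr(b a b) = x*z^2 - y*z - x
tr(a^2 b a b a) = tr(a)*tr(a b a b a) - tr(a b a b) = x^2*z^2 - x*y*z - x^2 - z^2 + 2
tr(b^2 a^2 b a b a) = tr(b)*tr(a^2 b a b a b) - tr(a^2 b a b a) = x*y*z^3 - x^2*z^2 - y^2*z^2 - x*y*z + x^2 + y^2 + z^2 - 2
tr(b a b^3 a) = tr(b)*tr(b a b a b) - tr(b a b a) = y^2*z^2 - x*y*z - y^2 - z^2 + 2
tr(b a b^3) = tr(b)*tr(b^2 a b) - tr(b^2 a) = y^3*z - x*y^2 - 2*y*z + x
tr(b^2 a^2 b a b) = tr(a)*tr(b a b^3 a) - tr(b a b^3) = x*y^2*z^2 - x^2*y*z - y^3*z - x*z^2 + 2*y*z + x
tr(a^2 b^2 a^2 b a b) = tr(a)*tr(b^2 a^2 b a b a) - tr(b^2 a^2 b a b) = x^2*y*z^3 - x^3*z^2 - 2*x*y^2*z^2 + y^3*z + x^3 + x*y^2 + 2*x*z^2 - 2*y*z - 3*x
tr(b^-1 a^2 b^2 a^2 b a) = tr(a^2 b^2 a^2 b a)*tr(b) - tr(a^2 b^2 a^2 b a b) = x^3*y^2*z^2 - x^4*y*z - 2*x^2*y^3*z - x^2*y*z^3 + x^3*y^2 + x^3*z^2 + x*y^4 + x*y^2*z^2 + 3*x^2*y*z - x^3 - 4*x*y^2 - 2*x*z^2 + y*z + 3*x
tr(a b^2 a^2 b a^-1 b^-1 a) = tr(b^-1 a^2 b^2 a^2 b)*tr(a) - tr(b^-1 a^2 b^2 a^2 b a) = -x^3*y^2*z^2 + 2*x^4*y*z + 2*x^2*y^3*z + x^2*y*z^3 - x^5 - 2*x^3*y^2 - x^3*z^2 - x*y^4 - x*y^2*z^2 - 5*x^2*y*z + 5*x^3 + 5*x*y^2 + 2*x*z^2 - y*z - 5*x
tr(a b a b^2 a^2) = tr(a)*tr(b a b^2 a^2) - tr(b a b^2 a) = x^2*y*z^2 - x^3*z - x*y^2*z - y*z^2 + 2*x*z + y
tr(a b a^2 b a) = tr(a)*tr(b a^2 b a) - tr(b a^2 b) = x^2*z^2 - 2*x*y*z + y^2 - 2
tr(b a^2 b a b^2 a) = tr(b)*tr(a b a^2 b a b) - tr(a b a^2 b a) = x*y*z^3 - x^2*z^2 - y^2*z^2 + 2
tr(a b a b^2 a^2 b a) = tr(a)*tr(b a^2 b a b^2 a) - tr(b a^2 b a b^2) = x^2*y*z^3 - x^3*z^2 - 2*x*y^2*z^2 + x^2*y*z + y^3*z + x*z^2 - 2*y*z + x
tr(b a b a b a b a) = tr(a b)*tr(a b a b a b) - tr(a^-1 b^-1 a^-1 b^-1) = z^4 - 4*z^2 + 2
tr(b a b a b a b) = tr(b)*tr(a b a b a b) - tr(a b a b a) = y*z^3 - x*z^2 - 2*y*z + x
tr(a^2 b a b a b a b) = tr(a)*tr(b a b a b a b a) - tr(b a b a b a b) = x*z^4 - y*z^3 - 3*x*z^2 + 2*y*z + x
tr(a^2 b a b a b a) = tr(a)*tr(b a b a b a^2) - tr(b a b a b a) = x^2*z^3 - x*y*z^2 - 2*x^2*z - z^3 + x*y + 3*z
tr(a b a b^2 a^2 b a b) = tr(b)*tr(a^2 b a b a b a b) - tr(a^2 b a b a b a) = x*y*z^4 - x^2*z^3 - y^2*z^3 - 2*x*y*z^2 + 2*x^2*z + 2*y^2*z + z^3 - 3*z
tr(b^-1 a b a b^2 a^2 b a) = tr(a b a b^2 a^2 b a)*tr(b) - tr(a b a b^2 a^2 b a b) = x^2*y^2*z^3 - x^3*y*z^2 - 2*x*y^3*z^2 - x*y*z^4 + x^2*y^2*z + x^2*z^3 + y^4*z + y^2*z^3 + 3*x*y*z^2 - 2*x^2*z - 4*y^2*z - z^3 + x*y + 3*z
tr(a b^2 a^2 b a^-1 b^-1 a b) = tr(b^-1 a b a b^2 a^2 b)*tr(a) - tr(b^-1 a b a b^2 a^2 b a) = -x^2*y^2*z^3 + 2*x^3*y*z^2 + 2*x*y^3*z^2 + x*y*z^4 - x^4*z - 2*x^2*y^2*z - x^2*z^3 - y^4*z - y^2*z^3 - 4*x*y*z^2 + 4*x^2*z + 4*y^2*z + z^3 - 3*z
tr(b^-1 a b^-1 a b^2 a^2 b a^-1) = tr(a b^2 a^2 b a^-1 b^-1 a)*tr(b) - tr(a b^2 a^2 b a^-1 b^-1 a b) = -x^3*y^3*z^2 + 2*x^4*y^2*z + 2*x^2*y^4*z + 2*x^2*y^2*z^3 - x^5*y - 2*x^3*y^3 - 3*x^3*y*z^2 - x*y^5 - 3*x*y^3*z^2 - x*y*z^4 + x^4*z - 3*x^2*y^2*z + x^2*z^3 + y^4*z + y^2*z^3 + 5*x^3*y + 5*x*y^3 + 6*x*y*z^2 - 4*x^2*z - 5*y^2*z - z^3 - 5*x*y + 3*z
tr(a b^-1 a b^2 a^2) = tr(a b^2 a^3)*tr(b) - tr(a b^2 a^3 b) = x^3*y^2*z - x^4*y - x^2*y^3 - x^2*y*z^2 + x^3*z - x*y^2*z + 4*x^2*y + y^3 + y*z^2 - 2*x*z - 3*y
tr(a^-1 b^-1 a b^-1 a b^2 a^2 b a^-1) = tr(b^-1 a b^-1 a b^2 a^2 b a^-1)*tr(a) - tr(b^-1 a b^-1 a b^2 a^2 b) = -x^4*y^3*z^2 + 2*x^5*y^2*z + 2*x^3*y^4*z + 2*x^3*y^2*z^3 - x^6*y - 2*x^4*y^3 - 3*x^4*y*z^2 - x^2*y^5 - 3*x^2*y^3*z^2 - x^2*y*z^4 + x^5*z - 4*x^3*y^2*z + x^3*z^3 + x*y^4*z + x*y^2*z^3 + 6*x^4*y + 6*x^2*y^3 + 7*x^2*y*z^2 - 5*x^3*z - 4*x*y^2*z - x*z^3 - 9*x^2*y - y^3 - y*z^2 + 5*x*z + 3*y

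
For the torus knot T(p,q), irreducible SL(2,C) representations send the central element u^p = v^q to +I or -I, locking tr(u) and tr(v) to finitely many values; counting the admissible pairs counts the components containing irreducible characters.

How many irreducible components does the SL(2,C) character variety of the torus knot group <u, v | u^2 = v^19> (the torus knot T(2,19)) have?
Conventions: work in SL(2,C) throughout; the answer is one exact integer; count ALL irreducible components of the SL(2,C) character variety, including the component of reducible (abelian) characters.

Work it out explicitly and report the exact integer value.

Gamma = < u, v | u^2 = v^19 > (torus knot T(2,19)); the central element u^2 = v^19 acts as +I or -I in any irreducible SL(2,C) representation.
On an irreducible component, tr(u) is locked at 2*cos(pi*alpha/2) for some alpha in 1..1, and tr(v) at 2*cos(pi*beta/19) for some beta in 1..18.
u^2 = (-1)^alpha I and v^19 = (-1)^beta I must agree, so alpha and beta have equal parity.
Counting: 1 odd alphas x 9 odd betas + 0 even alphas x 9 even betas = 9 + 0 = 9.
That is 9 components of irreducible characters, and with the reducible (abelian) component the total is 10.

10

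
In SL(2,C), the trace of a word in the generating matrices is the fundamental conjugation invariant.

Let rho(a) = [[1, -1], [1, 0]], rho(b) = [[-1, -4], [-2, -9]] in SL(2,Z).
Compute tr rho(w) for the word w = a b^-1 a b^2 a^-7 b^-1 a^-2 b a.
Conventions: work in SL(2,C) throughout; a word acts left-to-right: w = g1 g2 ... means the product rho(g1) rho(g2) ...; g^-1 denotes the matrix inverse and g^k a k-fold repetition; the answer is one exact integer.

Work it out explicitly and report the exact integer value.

-60050

rho(a) = [[1, -1], [1, 0]]
... * rho(b^-1) = [[-9, 4], [2, -1]]  ->  [[-11, 5], [-9, 4]]
... * rho(a) = [[1, -1], [1, 0]]  ->  [[-6, 11], [-5, 9]]
... * rho(b) = [[-1, -4], [-2, -9]]  ->  [[-16, -75], [-13, -61]]
... * rho(b) = [[-1, -4], [-2, -9]]  ->  [[166, 739], [135, 601]]
... * rho(a^-1) = [[0, 1], [-1, 1]]  ->  [[-739, 905], [-601, 736]]
... * rho(a^-1) = [[0, 1], [-1, 1]]  ->  [[-905, 166], [-736, 135]]
... * rho(a^-1) = [[0, 1], [-1, 1]]  ->  [[-166, -739], [-135, -601]]
... * rho(a^-1) = [[0, 1], [-1, 1]]  ->  [[739, -905], [601, -736]]
... * rho(a^-1) = [[0, 1], [-1, 1]]  ->  [[905, -166], [736, -135]]
... * rho(a^-1) = [[0, 1], [-1, 1]]  ->  [[166, 739], [135, 601]]
... * rho(a^-1) = [[0, 1], [-1, 1]]  ->  [[-739, 905], [-601, 736]]
... * rho(b^-1) = [[-9, 4], [2, -1]]  ->  [[8461, -3861], [6881, -3140]]
... * rho(a^-1) = [[0, 1], [-1, 1]]  ->  [[3861, 4600], [3140, 3741]]
... * rho(a^-1) = [[0, 1], [-1, 1]]  ->  [[-4600, 8461], [-3741, 6881]]
... * rho(b) = [[-1, -4], [-2, -9]]  ->  [[-12322, -57749], [-10021, -46965]]
... * rho(a) = [[1, -1], [1, 0]]  ->  [[-70071, 12322], [-56986, 10021]]
tr = -70071 + 10021 = -60050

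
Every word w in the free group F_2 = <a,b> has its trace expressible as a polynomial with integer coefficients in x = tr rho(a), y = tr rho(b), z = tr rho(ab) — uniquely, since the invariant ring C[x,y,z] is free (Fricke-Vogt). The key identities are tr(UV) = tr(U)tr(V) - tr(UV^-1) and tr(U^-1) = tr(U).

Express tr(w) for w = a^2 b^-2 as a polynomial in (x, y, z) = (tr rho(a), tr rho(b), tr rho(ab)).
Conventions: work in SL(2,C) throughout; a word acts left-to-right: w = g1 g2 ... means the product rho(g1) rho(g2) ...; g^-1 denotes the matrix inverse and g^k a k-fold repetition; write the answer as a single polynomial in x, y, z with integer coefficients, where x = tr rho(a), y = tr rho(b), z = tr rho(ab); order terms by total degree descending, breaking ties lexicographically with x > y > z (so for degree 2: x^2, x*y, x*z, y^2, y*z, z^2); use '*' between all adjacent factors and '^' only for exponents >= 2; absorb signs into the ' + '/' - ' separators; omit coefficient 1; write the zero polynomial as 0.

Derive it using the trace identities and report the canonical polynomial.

x^2*y^2 - x*y*z - x^2 - y^2 + 2

tr(a^2) = tr(a)*tr(a) - tr(1)   [square of a] = x^2 - 2
and tr(a^2 b) = tr(a)*tr(b a) - tr(b)   [square of a] = x*z - y
tr(a^2 b^-1) = tr(a^2)*tr(b) - tr(a^2 b)   [inverse elimination on b] = x^2*y - x*z - y
tr(a^2 b^-2) = tr(a^2 b^-1)*tr(b) - tr(a^2)   [inverse elimination on b] = x^2*y^2 - x*y*z - x^2 - y^2 + 2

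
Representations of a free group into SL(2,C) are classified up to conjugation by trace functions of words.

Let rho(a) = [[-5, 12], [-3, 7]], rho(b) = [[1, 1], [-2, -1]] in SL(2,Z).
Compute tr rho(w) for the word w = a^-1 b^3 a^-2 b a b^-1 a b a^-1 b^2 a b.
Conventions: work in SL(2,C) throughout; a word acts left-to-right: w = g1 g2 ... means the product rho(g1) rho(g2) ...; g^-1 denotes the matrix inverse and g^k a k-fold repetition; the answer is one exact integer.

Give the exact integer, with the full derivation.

-39

rho(a^-1) = [[7, -12], [3, -5]]
... * rho(b) = [[1, 1], [-2, -1]]  ->  [[31, 19], [13, 8]]
... * rho(b) = [[1, 1], [-2, -1]]  ->  [[-7, 12], [-3, 5]]
... * rho(b) = [[1, 1], [-2, -1]]  ->  [[-31, -19], [-13, -8]]
... * rho(a^-1) = [[7, -12], [3, -5]]  ->  [[-274, 467], [-115, 196]]
... * rho(a^-1) = [[7, -12], [3, -5]]  ->  [[-517, 953], [-217, 400]]
... * rho(b) = [[1, 1], [-2, -1]]  ->  [[-2423, -1470], [-1017, -617]]
... * rho(a) = [[-5, 12], [-3, 7]]  ->  [[16525, -39366], [6936, -16523]]
... * rho(b^-1) = [[-1, -1], [2, 1]]  ->  [[-95257, -55891], [-39982, -23459]]
... * rho(a) = [[-5, 12], [-3, 7]]  ->  [[643958, -1534321], [270287, -643997]]
... * rho(b) = [[1, 1], [-2, -1]]  ->  [[3712600, 2178279], [1558281, 914284]]
... * rho(a^-1) = [[7, -12], [3, -5]]  ->  [[32523037, -55442595], [13650819, -23270792]]
... * rho(b) = [[1, 1], [-2, -1]]  ->  [[143408227, 87965632], [60192403, 36921611]]
... * rho(b) = [[1, 1], [-2, -1]]  ->  [[-32523037, 55442595], [-13650819, 23270792]]
... * rho(a) = [[-5, 12], [-3, 7]]  ->  [[-3712600, -2178279], [-1558281, -914284]]
... * rho(b) = [[1, 1], [-2, -1]]  ->  [[643958, -1534321], [270287, -643997]]
tr = 643958 + -643997 = -39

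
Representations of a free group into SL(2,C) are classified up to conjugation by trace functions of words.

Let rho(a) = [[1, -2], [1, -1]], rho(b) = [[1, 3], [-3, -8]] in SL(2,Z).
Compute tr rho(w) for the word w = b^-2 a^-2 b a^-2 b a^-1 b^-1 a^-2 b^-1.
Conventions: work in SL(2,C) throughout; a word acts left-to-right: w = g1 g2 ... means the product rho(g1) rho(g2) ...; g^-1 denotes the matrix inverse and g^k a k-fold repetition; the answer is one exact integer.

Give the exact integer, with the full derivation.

126

rho(b^-1) = [[-8, -3], [3, 1]]
... * rho(b^-1) = [[-8, -3], [3, 1]]  ->  [[55, 21], [-21, -8]]
... * rho(a^-1) = [[-1, 2], [-1, 1]]  ->  [[-76, 131], [29, -50]]
... * rho(a^-1) = [[-1, 2], [-1, 1]]  ->  [[-55, -21], [21, 8]]
... * rho(b) = [[1, 3], [-3, -8]]  ->  [[8, 3], [-3, -1]]
... * rho(a^-1) = [[-1, 2], [-1, 1]]  ->  [[-11, 19], [4, -7]]
... * rho(a^-1) = [[-1, 2], [-1, 1]]  ->  [[-8, -3], [3, 1]]
... * rho(b) = [[1, 3], [-3, -8]]  ->  [[1, 0], [0, 1]]
... * rho(a^-1) = [[-1, 2], [-1, 1]]  ->  [[-1, 2], [-1, 1]]
... * rho(b^-1) = [[-8, -3], [3, 1]]  ->  [[14, 5], [11, 4]]
... * rho(a^-1) = [[-1, 2], [-1, 1]]  ->  [[-19, 33], [-15, 26]]
... * rho(a^-1) = [[-1, 2], [-1, 1]]  ->  [[-14, -5], [-11, -4]]
... * rho(b^-1) = [[-8, -3], [3, 1]]  ->  [[97, 37], [76, 29]]
tr = 97 + 29 = 126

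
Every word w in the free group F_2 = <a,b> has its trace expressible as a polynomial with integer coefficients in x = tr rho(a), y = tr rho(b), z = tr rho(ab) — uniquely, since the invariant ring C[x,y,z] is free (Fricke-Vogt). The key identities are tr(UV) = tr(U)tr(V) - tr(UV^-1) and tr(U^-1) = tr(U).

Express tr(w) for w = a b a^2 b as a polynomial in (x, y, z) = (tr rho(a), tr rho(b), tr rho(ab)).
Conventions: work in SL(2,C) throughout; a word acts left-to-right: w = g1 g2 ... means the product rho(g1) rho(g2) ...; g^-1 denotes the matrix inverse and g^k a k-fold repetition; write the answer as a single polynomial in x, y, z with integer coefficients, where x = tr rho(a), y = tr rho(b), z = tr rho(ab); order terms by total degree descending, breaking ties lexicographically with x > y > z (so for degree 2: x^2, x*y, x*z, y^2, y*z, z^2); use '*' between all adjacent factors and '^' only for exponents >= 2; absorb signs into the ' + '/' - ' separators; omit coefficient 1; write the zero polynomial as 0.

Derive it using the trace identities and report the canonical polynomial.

tr(b a b a) = tr(a b) * tr(a b) - tr(1)  (split on a) = z^2 - 2
tr(b a b) = tr(b) * tr(a b) - tr(a)  (reduce the b square) = y*z - x
tr(a b a^2 b) = tr(a) * tr(b a b a) - tr(b a b)  (reduce the a square) = x*z^2 - y*z - x

x*z^2 - y*z - x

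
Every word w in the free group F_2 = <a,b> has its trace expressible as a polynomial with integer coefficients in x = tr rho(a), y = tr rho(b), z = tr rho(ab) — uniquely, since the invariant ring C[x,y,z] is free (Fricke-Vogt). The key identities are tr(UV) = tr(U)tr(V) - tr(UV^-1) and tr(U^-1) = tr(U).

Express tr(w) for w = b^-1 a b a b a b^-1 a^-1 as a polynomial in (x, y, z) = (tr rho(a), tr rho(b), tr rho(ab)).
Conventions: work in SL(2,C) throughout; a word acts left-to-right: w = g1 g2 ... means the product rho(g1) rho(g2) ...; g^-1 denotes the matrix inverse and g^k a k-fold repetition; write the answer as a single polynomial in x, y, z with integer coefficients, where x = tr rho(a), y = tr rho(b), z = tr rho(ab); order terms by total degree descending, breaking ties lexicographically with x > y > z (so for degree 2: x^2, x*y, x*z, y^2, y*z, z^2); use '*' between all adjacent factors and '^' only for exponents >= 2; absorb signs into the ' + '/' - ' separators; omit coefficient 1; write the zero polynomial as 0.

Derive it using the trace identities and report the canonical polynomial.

tr(a b a) = tr(a) tr(b a) - tr(b) = x*z - y
tr(a b a b) = tr(b a) tr(b a) - tr(1)   [split at repeated b] = z^2 - 2
and tr(b a b a b) = tr(b) tr(a b a b) - tr(a b a) = y*z^2 - x*z - y
and tr(a b a b a b) = tr(a b) tr(a b a b) - tr(a^-1 b^-1)   [split at repeated a] = z^3 - 3*z
and tr(b a b) = tr(b) tr(a b) - tr(a) = y*z - x
next, tr(a b a b a) = tr(a) tr(b a b a) - tr(b a b) = x*z^2 - y*z - x
tr(b a b a b a b) = tr(b) tr(a b a b a b) - tr(a b a b a) = y*z^3 - x*z^2 - 2*y*z + x
next, tr(b a b a b a b a) = tr(a b a b a b) tr(a b) - tr(b a b a)   [split at repeated a] = z^4 - 4*z^2 + 2
next, tr(a b a b a b a^-1 b) = tr(b a b a b a b) tr(a) - tr(b a b a b a b a) = x*y*z^3 - x^2*z^2 - z^4 - 2*x*y*z + x^2 + 4*z^2 - 2
tr(a^-1 b^-1 a b a b a b) = tr(a b a b a b a^-1) tr(b) - tr(a b a b a b a^-1 b) = -x*y*z^3 + x^2*z^2 + y^2*z^2 + z^4 + x*y*z - x^2 - y^2 - 4*z^2 + 2
next, tr(b^-1 a b a b a b^-1 a^-1) = tr(a^-1 b^-1 a b a b a) tr(b) - tr(a^-1 b^-1 a b a b a b) = x*y*z^3 - x^2*z^2 - y^2*z^2 - z^4 + x^2 + 4*z^2 - 2

x*y*z^3 - x^2*z^2 - y^2*z^2 - z^4 + x^2 + 4*z^2 - 2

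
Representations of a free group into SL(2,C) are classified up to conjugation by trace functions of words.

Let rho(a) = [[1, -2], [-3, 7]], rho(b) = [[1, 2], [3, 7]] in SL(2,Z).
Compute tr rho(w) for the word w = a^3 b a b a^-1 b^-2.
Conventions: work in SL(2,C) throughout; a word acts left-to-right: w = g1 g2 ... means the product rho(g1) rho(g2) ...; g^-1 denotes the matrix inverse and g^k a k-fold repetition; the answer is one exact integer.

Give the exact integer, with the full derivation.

-16539928

rho(a) = [[1, -2], [-3, 7]]
... * rho(a) = [[1, -2], [-3, 7]]  ->  [[7, -16], [-24, 55]]
... * rho(a) = [[1, -2], [-3, 7]]  ->  [[55, -126], [-189, 433]]
... * rho(b) = [[1, 2], [3, 7]]  ->  [[-323, -772], [1110, 2653]]
... * rho(a) = [[1, -2], [-3, 7]]  ->  [[1993, -4758], [-6849, 16351]]
... * rho(b) = [[1, 2], [3, 7]]  ->  [[-12281, -29320], [42204, 100759]]
... * rho(a^-1) = [[7, 2], [3, 1]]  ->  [[-173927, -53882], [597705, 185167]]
... * rho(b^-1) = [[7, -2], [-3, 1]]  ->  [[-1055843, 293972], [3628434, -1010243]]
... * rho(b^-1) = [[7, -2], [-3, 1]]  ->  [[-8272817, 2405658], [28429767, -8267111]]
tr = -8272817 + -8267111 = -16539928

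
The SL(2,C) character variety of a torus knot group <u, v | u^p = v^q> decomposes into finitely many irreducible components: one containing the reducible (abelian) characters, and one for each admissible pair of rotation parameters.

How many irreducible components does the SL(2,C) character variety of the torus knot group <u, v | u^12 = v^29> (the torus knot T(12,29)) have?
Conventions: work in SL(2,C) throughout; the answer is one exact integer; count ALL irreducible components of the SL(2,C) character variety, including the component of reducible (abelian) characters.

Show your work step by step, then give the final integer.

Gamma = < u, v | u^12 = v^29 > (torus knot T(12,29)); the central element u^12 = v^29 acts as +I or -I in any irreducible SL(2,C) representation.
This locks tr(u) to 2*cos(pi*alpha/12), alpha in 1..11, and tr(v) to 2*cos(pi*beta/29), beta in 1..28, on each component of irreducible characters.
Consistency of u^12 = (-1)^alpha I with v^29 = (-1)^beta I forces alpha = beta (mod 2).
Enumerate parity-matched pairs: 6*14 odd-odd plus 5*14 even-even gives 154.
That is 154 components of irreducible characters, and with the reducible (abelian) component the total is 155.

155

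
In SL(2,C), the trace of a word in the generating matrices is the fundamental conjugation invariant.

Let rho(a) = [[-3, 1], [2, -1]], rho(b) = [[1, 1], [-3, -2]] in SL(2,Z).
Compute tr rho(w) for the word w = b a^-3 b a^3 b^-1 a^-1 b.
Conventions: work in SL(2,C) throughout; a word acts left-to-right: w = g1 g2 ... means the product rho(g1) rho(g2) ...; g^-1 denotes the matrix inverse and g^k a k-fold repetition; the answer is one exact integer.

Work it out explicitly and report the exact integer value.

rho(b) = [[1, 1], [-3, -2]]
... * rho(a^-1) = [[-1, -1], [-2, -3]]  ->  [[-3, -4], [7, 9]]
... * rho(a^-1) = [[-1, -1], [-2, -3]]  ->  [[11, 15], [-25, -34]]
... * rho(a^-1) = [[-1, -1], [-2, -3]]  ->  [[-41, -56], [93, 127]]
... * rho(b) = [[1, 1], [-3, -2]]  ->  [[127, 71], [-288, -161]]
... * rho(a) = [[-3, 1], [2, -1]]  ->  [[-239, 56], [542, -127]]
... * rho(a) = [[-3, 1], [2, -1]]  ->  [[829, -295], [-1880, 669]]
... * rho(a) = [[-3, 1], [2, -1]]  ->  [[-3077, 1124], [6978, -2549]]
... * rho(b^-1) = [[-2, -1], [3, 1]]  ->  [[9526, 4201], [-21603, -9527]]
... * rho(a^-1) = [[-1, -1], [-2, -3]]  ->  [[-17928, -22129], [40657, 50184]]
... * rho(b) = [[1, 1], [-3, -2]]  ->  [[48459, 26330], [-109895, -59711]]
tr = 48459 + -59711 = -11252

-11252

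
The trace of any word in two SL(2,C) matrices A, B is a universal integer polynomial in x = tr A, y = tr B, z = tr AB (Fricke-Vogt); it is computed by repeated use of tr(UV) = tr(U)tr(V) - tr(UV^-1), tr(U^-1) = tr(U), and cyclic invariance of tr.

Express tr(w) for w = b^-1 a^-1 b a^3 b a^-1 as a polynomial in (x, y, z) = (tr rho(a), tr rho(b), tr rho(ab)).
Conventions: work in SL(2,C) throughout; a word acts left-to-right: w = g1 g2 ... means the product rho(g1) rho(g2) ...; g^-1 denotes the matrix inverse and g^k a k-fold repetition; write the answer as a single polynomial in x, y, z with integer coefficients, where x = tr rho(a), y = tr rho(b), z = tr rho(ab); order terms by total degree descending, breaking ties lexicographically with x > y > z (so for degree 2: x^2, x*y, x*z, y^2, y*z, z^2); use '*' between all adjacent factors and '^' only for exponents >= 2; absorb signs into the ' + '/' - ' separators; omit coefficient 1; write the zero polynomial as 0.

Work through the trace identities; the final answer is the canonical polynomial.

x^3*y*z^2 - x^4*z - 2*x^2*y^2*z - x^2*z^3 + x^3*y + x*y^3 + 5*x^2*z + y^2*z + z^3 - 4*x*y - 3*z

trace(b a^2) = trace(a)*trace(b a) - trace(b) = x*z - y
trace(a^2 b a) = trace(a)*trace(a b a) - trace(a b) = x^2*z - x*y - z
trace(a^3 b a) = trace(a)*trace(a^2 b a) - trace(a^2 b) = x^3*z - x^2*y - 2*x*z + y
trace(b a b a) = trace(a b)*trace(a b) - trace(1) = z^2 - 2
trace(b a b) = trace(b)*trace(a b) - trace(a) = y*z - x
trace(b a^2 b a) = trace(a)*trace(b a b a) - trace(b a b) = x*z^2 - y*z - x
trace(a^2) = trace(a)*trace(a) - trace(1) = x^2 - 2
trace(b a^2 b) = trace(b)*trace(a^2 b) - trace(a^2) = x*y*z - x^2 - y^2 + 2
trace(a b a^2 b a) = trace(a)*trace(b a^2 b a) - trace(b a^2 b) = x^2*z^2 - 2*x*y*z + y^2 - 2
trace(a b a^3 b a) = trace(a)*trace(a b a^2 b a) - trace(a b a^2 b) = x^3*z^2 - 2*x^2*y*z + x*y^2 - x*z^2 + y*z - x
trace(b a b a b a) = trace(a b a b)*trace(a b) - trace(b a) = z^3 - 3*z
trace(b a b a b) = trace(b)*trace(a b a b) - trace(a b a) = y*z^2 - x*z - y
trace(a b a b a b a) = trace(a)*trace(b a b a b a) - trace(b a b a b) = x*z^3 - y*z^2 - 2*x*z + y
trace(a b a^3 b a b) = trace(a)*trace(a b a b a b a) - trace(a b a b a b) = x^2*z^3 - x*y*z^2 - 2*x^2*z - z^3 + x*y + 3*z
trace(b a^3 b a b^-1 a) = trace(a b a^3 b a)*trace(b) - trace(a b a^3 b a b) = x^3*y*z^2 - 2*x^2*y^2*z - x^2*z^3 + x*y^3 + 2*x^2*z + y^2*z + z^3 - 2*x*y - 3*z
trace(b^-1 a^-1 b a^3 b a) = trace(b a^3 b a b^-1)*trace(a) - trace(b a^3 b a b^-1 a) = -x^3*y*z^2 + x^4*z + 2*x^2*y^2*z + x^2*z^3 - x^3*y - x*y^3 - 4*x^2*z - y^2*z - z^3 + 3*x*y + 3*z
trace(b^-1 a^-1 b a^3 b a^-1) = trace(b^-1 a^-1 b a^3 b)*trace(a) - trace(b^-1 a^-1 b a^3 b a) = x^3*y*z^2 - x^4*z - 2*x^2*y^2*z - x^2*z^3 + x^3*y + x*y^3 + 5*x^2*z + y^2*z + z^3 - 4*x*y - 3*z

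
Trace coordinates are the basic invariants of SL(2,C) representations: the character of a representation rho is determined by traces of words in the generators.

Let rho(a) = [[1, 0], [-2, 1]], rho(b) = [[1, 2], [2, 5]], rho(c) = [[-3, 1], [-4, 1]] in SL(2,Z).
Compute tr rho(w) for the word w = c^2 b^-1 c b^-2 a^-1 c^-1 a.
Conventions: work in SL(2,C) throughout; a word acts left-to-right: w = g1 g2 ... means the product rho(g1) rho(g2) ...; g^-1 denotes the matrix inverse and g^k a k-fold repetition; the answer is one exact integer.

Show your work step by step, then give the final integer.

rho(c) = [[-3, 1], [-4, 1]]
... * rho(c) = [[-3, 1], [-4, 1]]  ->  [[5, -2], [8, -3]]
... * rho(b^-1) = [[5, -2], [-2, 1]]  ->  [[29, -12], [46, -19]]
... * rho(c) = [[-3, 1], [-4, 1]]  ->  [[-39, 17], [-62, 27]]
... * rho(b^-1) = [[5, -2], [-2, 1]]  ->  [[-229, 95], [-364, 151]]
... * rho(b^-1) = [[5, -2], [-2, 1]]  ->  [[-1335, 553], [-2122, 879]]
... * rho(a^-1) = [[1, 0], [2, 1]]  ->  [[-229, 553], [-364, 879]]
... * rho(c^-1) = [[1, -1], [4, -3]]  ->  [[1983, -1430], [3152, -2273]]
... * rho(a) = [[1, 0], [-2, 1]]  ->  [[4843, -1430], [7698, -2273]]
tr = 4843 + -2273 = 2570

2570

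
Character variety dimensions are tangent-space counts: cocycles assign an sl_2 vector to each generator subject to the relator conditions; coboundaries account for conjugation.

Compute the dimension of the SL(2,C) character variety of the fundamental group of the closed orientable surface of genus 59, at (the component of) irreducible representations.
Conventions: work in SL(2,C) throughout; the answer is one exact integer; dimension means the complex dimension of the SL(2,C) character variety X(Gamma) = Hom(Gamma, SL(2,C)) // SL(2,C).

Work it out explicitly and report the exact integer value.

348

Gamma = pi_1(Sigma_59) = < a_1, b_1, ..., a_59, b_59 | prod [a_i, b_i] > has 2g = 118 generators and 1 relator.
A cocycle assigns one sl_2 vector per generator subject to the relator condition d_2(z) = 0: dim of the unconstrained space is 3*2g = 354.
d_2 is surjective at irreducible rho (its cokernel H^2 is dual to H^0 = 0), so dim Z^1 = 354 - 3 = 351.
As always at irreducible rho, dim B^1 = 3.
dim H^1 = 351 - 3 = 348 = dim X.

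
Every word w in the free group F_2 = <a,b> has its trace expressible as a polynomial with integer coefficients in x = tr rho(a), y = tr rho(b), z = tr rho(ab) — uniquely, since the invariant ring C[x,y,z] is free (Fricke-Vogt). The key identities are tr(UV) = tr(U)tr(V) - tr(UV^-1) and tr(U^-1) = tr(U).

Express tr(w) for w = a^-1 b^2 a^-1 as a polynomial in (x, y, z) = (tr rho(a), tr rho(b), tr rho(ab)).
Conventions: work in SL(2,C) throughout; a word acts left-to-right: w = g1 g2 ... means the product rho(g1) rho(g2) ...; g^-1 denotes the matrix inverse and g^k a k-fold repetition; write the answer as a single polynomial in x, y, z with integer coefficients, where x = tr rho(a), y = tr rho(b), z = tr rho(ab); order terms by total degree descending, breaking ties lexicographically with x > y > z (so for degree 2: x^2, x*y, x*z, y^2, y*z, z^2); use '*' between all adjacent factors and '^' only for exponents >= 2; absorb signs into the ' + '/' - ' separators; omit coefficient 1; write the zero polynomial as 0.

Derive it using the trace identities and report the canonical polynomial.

x^2*y^2 - x*y*z - x^2 - y^2 + 2

trace(b^2) = trace(b) trace(b) - trace(1) = y^2 - 2
trace(b^2 a) = trace(b) trace(a b) - trace(a) = y*z - x
trace(a^-1 b^2) = trace(b^2) trace(a) - trace(b^2 a) = x*y^2 - y*z - x
trace(a^-1 b^2 a^-1) = trace(a^-1 b^2) trace(a) - trace(a^-1 b^2 a) = x^2*y^2 - x*y*z - x^2 - y^2 + 2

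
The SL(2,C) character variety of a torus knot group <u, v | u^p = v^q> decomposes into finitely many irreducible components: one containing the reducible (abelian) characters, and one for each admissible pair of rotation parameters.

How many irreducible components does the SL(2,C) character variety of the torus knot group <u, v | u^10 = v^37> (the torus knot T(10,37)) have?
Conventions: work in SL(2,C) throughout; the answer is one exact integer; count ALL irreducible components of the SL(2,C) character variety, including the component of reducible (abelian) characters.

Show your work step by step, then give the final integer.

Gamma = < u, v | u^10 = v^37 > (torus knot T(10,37)); the central element u^10 = v^37 acts as +I or -I in any irreducible SL(2,C) representation.
On an irreducible component, tr(u) is locked at 2*cos(pi*alpha/10) for some alpha in 1..9, and tr(v) at 2*cos(pi*beta/37) for some beta in 1..36.
u^10 = (-1)^alpha I and v^37 = (-1)^beta I must agree, so alpha and beta have equal parity.
Enumerate parity-matched pairs: 5*18 odd-odd plus 4*18 even-even gives 162.
That is 162 components of irreducible characters, and with the reducible (abelian) component the total is 163.

163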